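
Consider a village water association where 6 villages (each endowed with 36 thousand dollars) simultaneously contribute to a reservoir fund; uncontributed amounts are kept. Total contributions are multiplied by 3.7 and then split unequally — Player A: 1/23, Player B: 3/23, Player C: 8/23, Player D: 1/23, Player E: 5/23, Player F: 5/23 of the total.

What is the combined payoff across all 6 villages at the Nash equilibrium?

313.20 thousand dollars

Each unit j contributes comes back to j as 3.7 × (j's share), so j prefers to contribute only if that share exceeds 1/3.7 = 0.2703; otherwise keeping the unit dominates.
Only Player C (8/23) clears that bar, contributing 36; the remaining 5 contribute 0. Total contributed: 36.
The reservoir fund pays out 3.7 × 36 = 133.20 in total (split across the unequal shares, but the aggregate is all that matters for the group sum).
The 5 free-riders keep 36 each, adding 180. Group total = 180 + 133.20 = 313.20.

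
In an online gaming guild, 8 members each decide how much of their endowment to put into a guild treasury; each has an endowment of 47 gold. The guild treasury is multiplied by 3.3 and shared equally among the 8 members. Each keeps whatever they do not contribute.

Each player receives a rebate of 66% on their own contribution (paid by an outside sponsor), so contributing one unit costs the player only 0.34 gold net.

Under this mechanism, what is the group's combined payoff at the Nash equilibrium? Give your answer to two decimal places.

The effective private return per unit is now (3.3/8) / 0.34 = 1.2132 > 1, so every player's dominant strategy flips to full contribution.
So the Nash equilibrium is full contribution by all 8; the group earns 8 × (47 × 0.66 + 3.3 × 47) = 1488.96.

1488.96 gold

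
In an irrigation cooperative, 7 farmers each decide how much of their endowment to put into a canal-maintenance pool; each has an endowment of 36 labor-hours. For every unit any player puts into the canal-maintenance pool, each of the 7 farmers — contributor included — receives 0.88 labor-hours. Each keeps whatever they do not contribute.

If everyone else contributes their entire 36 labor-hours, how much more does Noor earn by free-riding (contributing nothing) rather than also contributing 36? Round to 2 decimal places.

4.32 labor-hours

Switching from a contribution of 36 to 0 lets Noor keep an extra 36 labor-hours, but lowers the canal-maintenance pool by 36, which costs Noor their own share of that drop: 0.88 × 36 = 31.68.
Net gain = 36 − 31.68 = 4.32. The private return per contributed unit (0.88) is below 1, so free-riding is indeed the best response regardless of what the others do.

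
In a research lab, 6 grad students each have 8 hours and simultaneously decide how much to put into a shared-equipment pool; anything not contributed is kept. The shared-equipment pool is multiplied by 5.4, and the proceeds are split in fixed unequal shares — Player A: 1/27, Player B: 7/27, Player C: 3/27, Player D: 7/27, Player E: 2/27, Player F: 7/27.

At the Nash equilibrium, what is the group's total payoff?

Each unit j contributes comes back to j as 5.4 × (j's share), so j prefers to contribute only if that share exceeds 1/5.4 = 0.1852; otherwise keeping the unit dominates.
Player B, Player D and Player F clear that bar, contributing 8 each; the remaining 3 contribute 0. Total contributed: 24.
The shared-equipment pool pays out 5.4 × 24 = 129.60 in total (split across the unequal shares, but the aggregate is all that matters for the group sum).
The 3 free-riders keep 8 each, adding 24. Group total = 24 + 129.60 = 153.60.

153.60 hours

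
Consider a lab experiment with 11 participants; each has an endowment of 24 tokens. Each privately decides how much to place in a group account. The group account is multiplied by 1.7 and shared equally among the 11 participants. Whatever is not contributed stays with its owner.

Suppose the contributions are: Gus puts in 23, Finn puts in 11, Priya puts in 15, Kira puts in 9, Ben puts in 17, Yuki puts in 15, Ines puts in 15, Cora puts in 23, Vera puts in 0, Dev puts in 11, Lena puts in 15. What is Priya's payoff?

32.80 tokens

Total contributed: 23 + 11 + 15 + 9 + 17 + 15 + 15 + 23 + 0 + 11 + 15 = 154.
Each receives 1.7 × 154 / 11 = 23.80 from the group account.
Priya keeps 24 − 15 = 9, so Priya's payoff is 9 + 23.80 = 32.80.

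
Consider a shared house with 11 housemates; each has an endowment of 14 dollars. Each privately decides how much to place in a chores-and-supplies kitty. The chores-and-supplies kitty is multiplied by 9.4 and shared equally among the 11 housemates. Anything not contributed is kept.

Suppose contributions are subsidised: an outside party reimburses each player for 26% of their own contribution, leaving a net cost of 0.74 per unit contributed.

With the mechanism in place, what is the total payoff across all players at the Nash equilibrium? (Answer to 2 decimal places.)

Under the mechanism each unit contributed yields (9.4/11) / 0.74 = 1.1548 back to its contributor per unit of net cost, which exceeds 1, making full contribution the dominant choice for everyone.
At the Nash equilibrium everyone contributes 14. Group total payoff = 11 × (14 × 0.26 + 9.4 × 14) = 1487.64.

1487.64 dollars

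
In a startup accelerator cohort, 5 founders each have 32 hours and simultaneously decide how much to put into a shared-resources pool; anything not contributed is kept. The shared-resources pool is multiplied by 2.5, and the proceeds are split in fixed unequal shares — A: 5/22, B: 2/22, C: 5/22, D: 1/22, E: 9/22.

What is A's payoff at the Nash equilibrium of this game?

50.18 hours

Player j's private return per contributed unit is 2.5 × (j's share). Contributing is weakly dominant for j when that share is at least 1/2.5 = 0.4000, and contributing 0 is dominant otherwise.
Only E (9/22) clears that bar, contributing 32; the remaining 4 contribute 0. Total contributed: 32.
A keeps 32 and receives 2.5 × 32 × 5/22 = 18.18 from the shared-resources pool, for a payoff of 50.18.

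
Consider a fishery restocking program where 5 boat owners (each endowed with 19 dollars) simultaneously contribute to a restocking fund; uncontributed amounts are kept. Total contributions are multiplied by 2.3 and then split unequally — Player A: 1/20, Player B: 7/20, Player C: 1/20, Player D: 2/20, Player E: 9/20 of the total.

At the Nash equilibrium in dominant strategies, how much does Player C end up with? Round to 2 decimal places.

A player with share s gets back 2.3·s per unit contributed, so full contribution is dominant for anyone with s > 1/2.3 = 0.4348 and zero contribution is dominant for anyone below.
Only Player E (9/20) clears that bar, contributing 19; the remaining 4 contribute 0. Total contributed: 19.
Player C keeps 19 and receives 2.3 × 19 × 1/20 = 2.19 from the restocking fund, for a payoff of 21.19.

21.19 dollars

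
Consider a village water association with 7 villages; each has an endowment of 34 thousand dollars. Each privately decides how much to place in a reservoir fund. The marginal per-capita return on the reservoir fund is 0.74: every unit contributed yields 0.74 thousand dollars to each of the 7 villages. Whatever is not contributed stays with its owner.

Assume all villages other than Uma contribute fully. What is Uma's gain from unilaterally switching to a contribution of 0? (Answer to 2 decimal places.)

Switching from a contribution of 34 to 0 lets Uma keep an extra 34 thousand dollars, but lowers the reservoir fund by 34, which costs Uma their own share of that drop: 0.74 × 34 = 25.16.
Net gain = 34 − 25.16 = 8.84. The private return per contributed unit (0.74) is below 1, so free-riding is indeed the best response regardless of what the others do.

8.84 thousand dollars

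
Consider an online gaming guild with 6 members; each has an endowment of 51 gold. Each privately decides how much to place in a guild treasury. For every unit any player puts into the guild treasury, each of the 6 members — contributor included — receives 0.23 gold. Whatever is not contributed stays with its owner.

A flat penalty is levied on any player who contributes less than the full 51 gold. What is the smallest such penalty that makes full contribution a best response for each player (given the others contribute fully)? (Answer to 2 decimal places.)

Given the others contribute fully, the best deviation is to contribute 0 (any partial contribution still incurs the fine and gives up units whose private return 0.23 is below 1).
Deviating from 51 to 0 saves 51 gold but forfeits the deviator's share of the drop in the guild treasury: 0.23 × 51 = 11.73.
So the deviation gain is 51 − 11.73 = 39.27, and the fine must be at least 39.27 gold to wipe it out.

39.27 gold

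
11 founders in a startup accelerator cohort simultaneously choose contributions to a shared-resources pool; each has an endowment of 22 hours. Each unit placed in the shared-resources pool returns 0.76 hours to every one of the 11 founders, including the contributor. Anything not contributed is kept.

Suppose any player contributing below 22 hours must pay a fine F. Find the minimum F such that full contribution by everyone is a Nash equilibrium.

Given the others contribute fully, the best deviation is to contribute 0 (any partial contribution still incurs the fine and gives up units whose private return 0.76 is below 1).
Deviating from 22 to 0 saves 22 hours but forfeits the deviator's share of the drop in the shared-resources pool: 0.76 × 22 = 16.72.
So the deviation gain is 22 − 16.72 = 5.28, and the fine must be at least 5.28 hours to wipe it out.

5.28 hours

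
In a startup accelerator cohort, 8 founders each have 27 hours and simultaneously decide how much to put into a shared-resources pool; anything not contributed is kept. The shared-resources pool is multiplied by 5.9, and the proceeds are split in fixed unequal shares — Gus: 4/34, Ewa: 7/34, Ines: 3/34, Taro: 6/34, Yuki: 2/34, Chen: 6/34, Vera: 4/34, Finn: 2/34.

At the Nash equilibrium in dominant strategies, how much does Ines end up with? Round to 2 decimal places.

Each unit j contributes comes back to j as 5.9 × (j's share), so j prefers to contribute only if that share exceeds 1/5.9 = 0.1695; otherwise keeping the unit dominates.
The shares above 0.1695 belong to Ewa, Taro and Chen, contributing 27 each; the remaining 5 contribute 0. Total contributed: 81.
Ines keeps 27 and receives 5.9 × 81 × 3/34 = 42.17 from the shared-resources pool, for a payoff of 69.17.

69.17 hours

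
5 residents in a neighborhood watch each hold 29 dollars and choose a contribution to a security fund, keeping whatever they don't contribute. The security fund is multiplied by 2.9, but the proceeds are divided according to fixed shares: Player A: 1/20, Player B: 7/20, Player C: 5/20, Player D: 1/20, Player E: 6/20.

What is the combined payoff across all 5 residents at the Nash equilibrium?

Each unit j contributes comes back to j as 2.9 × (j's share), so j prefers to contribute only if that share exceeds 1/2.9 = 0.3448; otherwise keeping the unit dominates.
The only share above 0.3448 is Player B's 7/20, contributing 29; the remaining 4 contribute 0. Total contributed: 29.
The security fund pays out 2.9 × 29 = 84.10 in total (split across the unequal shares, but the aggregate is all that matters for the group sum).
The 4 free-riders keep 29 each, adding 116. Group total = 116 + 84.10 = 200.10.

200.10 dollars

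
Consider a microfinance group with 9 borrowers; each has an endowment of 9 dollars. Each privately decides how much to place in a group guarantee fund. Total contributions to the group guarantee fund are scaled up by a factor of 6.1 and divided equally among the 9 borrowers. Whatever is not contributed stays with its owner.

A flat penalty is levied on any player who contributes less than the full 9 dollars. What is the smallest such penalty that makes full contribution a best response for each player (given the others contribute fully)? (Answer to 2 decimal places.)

Given the others contribute fully, the best deviation is to contribute 0 (any partial contribution still incurs the fine and gives up units whose private return 0.6778 is below 1).
Deviating from 9 to 0 saves 9 dollars but forfeits the deviator's share of the drop in the group guarantee fund: 6.1/9 × 9 = 6.10.
So the deviation gain is 9 − 6.10 = 2.90, and the fine must be at least 2.90 dollars to wipe it out.

2.90 dollars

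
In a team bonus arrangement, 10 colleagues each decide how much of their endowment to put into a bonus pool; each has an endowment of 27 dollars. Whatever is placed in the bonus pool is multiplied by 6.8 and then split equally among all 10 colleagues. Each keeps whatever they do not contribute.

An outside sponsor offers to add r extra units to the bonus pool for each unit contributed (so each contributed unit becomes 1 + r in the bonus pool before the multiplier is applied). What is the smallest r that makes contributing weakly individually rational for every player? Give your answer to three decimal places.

0.471

With matching at rate r, one contributed unit becomes (1 + r) in the bonus pool and returns 6.8 × (1 + r) / 10 to the contributor.
Setting this equal to 1: 1 + r = 10/6.8 = 1.4706.
So the minimum matching rate is r = 1.4706 − 1 = 0.471.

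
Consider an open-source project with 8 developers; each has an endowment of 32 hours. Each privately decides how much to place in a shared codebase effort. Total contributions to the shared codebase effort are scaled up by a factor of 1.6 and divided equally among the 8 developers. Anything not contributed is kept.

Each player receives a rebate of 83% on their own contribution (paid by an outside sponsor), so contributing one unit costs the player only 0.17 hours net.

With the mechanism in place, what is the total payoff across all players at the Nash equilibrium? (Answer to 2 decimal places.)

Under the mechanism each unit contributed yields (1.6/8) / 0.17 = 1.1765 back to its contributor per unit of net cost, which exceeds 1, making full contribution the dominant choice for everyone.
At the Nash equilibrium everyone contributes 32. Group total payoff = 8 × (32 × 0.83 + 1.6 × 32) = 622.08.

622.08 hours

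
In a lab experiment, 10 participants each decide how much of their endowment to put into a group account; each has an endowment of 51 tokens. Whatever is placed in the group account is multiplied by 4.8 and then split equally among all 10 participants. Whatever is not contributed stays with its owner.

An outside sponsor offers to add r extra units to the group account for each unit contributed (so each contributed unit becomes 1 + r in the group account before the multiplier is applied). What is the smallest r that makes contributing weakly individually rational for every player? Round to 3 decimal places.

With matching at rate r, one contributed unit becomes (1 + r) in the group account and returns 4.8 × (1 + r) / 10 to the contributor.
Setting this equal to 1: 1 + r = 10/4.8 = 2.0833.
So the minimum matching rate is r = 2.0833 − 1 = 1.083.

1.083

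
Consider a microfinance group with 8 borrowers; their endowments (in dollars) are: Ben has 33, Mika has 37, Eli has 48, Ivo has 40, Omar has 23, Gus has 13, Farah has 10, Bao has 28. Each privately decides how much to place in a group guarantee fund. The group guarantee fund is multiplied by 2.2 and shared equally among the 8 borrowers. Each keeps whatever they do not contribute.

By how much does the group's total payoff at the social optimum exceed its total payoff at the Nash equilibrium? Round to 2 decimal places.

278.40 dollars

The private return per contributed unit is 2.2/8 = 0.2750 < 1 for every player regardless of endowment, so the Nash equilibrium is zero contribution and the group total is Σ E_j = 33 + 37 + 48 + 40 + 23 + 13 + 10 + 28 = 232.
Each contributed unit returns 2.200 to the group, so the social optimum is full contribution by everyone: group total = 2.200 × 232 = 510.40.
Efficiency loss = (2.200 − 1) × 232 = 278.40.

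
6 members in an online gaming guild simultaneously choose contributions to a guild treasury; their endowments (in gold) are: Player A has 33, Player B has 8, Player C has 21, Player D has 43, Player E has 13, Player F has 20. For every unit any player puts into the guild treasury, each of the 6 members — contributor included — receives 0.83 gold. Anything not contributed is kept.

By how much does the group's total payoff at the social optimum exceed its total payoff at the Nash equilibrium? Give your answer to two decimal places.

549.24 gold

The private return per contributed unit is 0.83 < 1 for everyone, so the Nash equilibrium is zero contribution and the group total is Σ E_j = 33 + 8 + 21 + 43 + 13 + 20 = 138.
Each contributed unit returns 4.980 to the group, so the social optimum is full contribution by everyone: group total = 4.980 × 138 = 687.24.
Efficiency loss = (4.980 − 1) × 138 = 549.24.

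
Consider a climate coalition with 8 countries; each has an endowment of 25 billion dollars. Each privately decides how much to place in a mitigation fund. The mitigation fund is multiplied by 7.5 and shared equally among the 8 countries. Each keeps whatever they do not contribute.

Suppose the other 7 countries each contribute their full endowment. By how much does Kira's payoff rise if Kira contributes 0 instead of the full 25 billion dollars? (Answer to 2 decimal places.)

Switching from a contribution of 25 to 0 lets Kira keep an extra 25 billion dollars, but lowers the mitigation fund by 25, which costs Kira their own share of that drop: 7.5/8 × 25 = 23.44.
Net gain = 25 − 23.44 = 1.56. The private return per contributed unit (0.9375) is below 1, so free-riding is indeed the best response regardless of what the others do.

1.56 billion dollars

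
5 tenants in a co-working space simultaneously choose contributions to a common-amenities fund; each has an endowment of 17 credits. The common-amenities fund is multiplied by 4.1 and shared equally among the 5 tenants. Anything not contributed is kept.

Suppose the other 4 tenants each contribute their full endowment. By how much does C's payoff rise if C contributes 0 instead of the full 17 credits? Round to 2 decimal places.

Switching from a contribution of 17 to 0 lets C keep an extra 17 credits, but lowers the common-amenities fund by 17, which costs C their own share of that drop: 4.1/5 × 17 = 13.94.
Net gain = 17 − 13.94 = 3.06. The private return per contributed unit (0.8200) is below 1, so free-riding is indeed the best response regardless of what the others do.

3.06 credits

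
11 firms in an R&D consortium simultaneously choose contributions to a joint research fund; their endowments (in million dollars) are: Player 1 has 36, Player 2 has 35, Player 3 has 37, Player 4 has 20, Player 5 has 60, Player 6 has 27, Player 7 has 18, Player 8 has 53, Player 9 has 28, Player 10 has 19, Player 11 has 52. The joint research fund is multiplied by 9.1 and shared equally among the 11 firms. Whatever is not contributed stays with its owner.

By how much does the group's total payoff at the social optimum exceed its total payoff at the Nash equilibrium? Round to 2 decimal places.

The private return per contributed unit is 9.1/11 = 0.8273 < 1 for every player regardless of endowment, so the Nash equilibrium is zero contribution and the group total is Σ E_j = 36 + 35 + 37 + 20 + 60 + 27 + 18 + 53 + 28 + 19 + 52 = 385.
Each contributed unit returns 9.100 to the group, so the social optimum is full contribution by everyone: group total = 9.100 × 385 = 3503.50.
Efficiency loss = (9.100 − 1) × 385 = 3118.50.

3118.50 million dollars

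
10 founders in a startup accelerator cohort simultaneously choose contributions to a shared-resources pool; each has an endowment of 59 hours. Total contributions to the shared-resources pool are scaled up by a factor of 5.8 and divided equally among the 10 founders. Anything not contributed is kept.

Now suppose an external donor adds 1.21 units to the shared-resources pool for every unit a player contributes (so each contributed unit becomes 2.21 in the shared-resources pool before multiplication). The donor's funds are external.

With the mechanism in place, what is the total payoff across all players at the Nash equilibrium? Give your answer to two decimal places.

7562.62 hours

With the mechanism, a contributed unit returns 5.8 × 2.21 / 10 = 1.2818 per unit of net cost to the contributor — now above 1 — so contributing fully is weakly dominant for every player.
At the Nash equilibrium everyone contributes 59. Group total payoff = 5.8 × 2.21 × 590 = 7562.62.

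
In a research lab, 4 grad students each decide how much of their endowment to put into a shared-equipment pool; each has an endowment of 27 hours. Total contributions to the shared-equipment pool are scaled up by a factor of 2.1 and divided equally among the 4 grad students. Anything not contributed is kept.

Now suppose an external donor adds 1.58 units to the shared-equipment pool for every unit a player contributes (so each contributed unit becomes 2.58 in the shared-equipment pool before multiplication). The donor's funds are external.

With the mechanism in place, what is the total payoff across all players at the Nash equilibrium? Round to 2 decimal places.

585.14 hours

Under the mechanism each unit contributed yields 2.1 × 2.58 / 4 = 1.3545 back to its contributor per unit of net cost, which exceeds 1, making full contribution the dominant choice for everyone.
So the Nash equilibrium is full contribution by all 4; the group earns 2.1 × 2.58 × 108 = 585.14.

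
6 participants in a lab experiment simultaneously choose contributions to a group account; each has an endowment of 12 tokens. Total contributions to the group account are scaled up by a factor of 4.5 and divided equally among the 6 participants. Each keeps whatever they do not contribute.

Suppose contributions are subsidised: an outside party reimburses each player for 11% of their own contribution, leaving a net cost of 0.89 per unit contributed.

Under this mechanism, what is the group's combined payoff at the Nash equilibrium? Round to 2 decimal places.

The effective private return is (4.5/6) / 0.89 = 0.8427, which is still under 1, so the mechanism doesn't change anyone's dominant strategy: zero contribution.
At the Nash equilibrium no one contributes; group total payoff = 6 × 12 = 72.

72.00 tokens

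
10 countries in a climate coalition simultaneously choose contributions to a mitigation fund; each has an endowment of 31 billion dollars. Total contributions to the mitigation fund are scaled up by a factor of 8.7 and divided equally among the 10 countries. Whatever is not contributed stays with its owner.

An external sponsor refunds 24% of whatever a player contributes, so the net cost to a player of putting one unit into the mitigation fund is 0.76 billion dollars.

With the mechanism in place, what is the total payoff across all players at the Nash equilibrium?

2771.40 billion dollars

With the mechanism, a contributed unit returns (8.7/10) / 0.76 = 1.1447 per unit of net cost to the contributor — now above 1 — so contributing fully is weakly dominant for every player.
So the Nash equilibrium is full contribution by all 10; the group earns 10 × (31 × 0.24 + 8.7 × 31) = 2771.40.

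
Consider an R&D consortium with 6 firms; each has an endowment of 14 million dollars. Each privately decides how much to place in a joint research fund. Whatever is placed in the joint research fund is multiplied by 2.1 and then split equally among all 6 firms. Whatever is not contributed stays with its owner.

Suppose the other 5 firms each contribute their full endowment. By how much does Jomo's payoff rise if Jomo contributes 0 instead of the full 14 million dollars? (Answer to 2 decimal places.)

Switching from a contribution of 14 to 0 lets Jomo keep an extra 14 million dollars, but lowers the joint research fund by 14, which costs Jomo their own share of that drop: 2.1/6 × 14 = 4.90.
Net gain = 14 − 4.90 = 9.10. The private return per contributed unit (0.3500) is below 1, so free-riding is indeed the best response regardless of what the others do.

9.10 million dollars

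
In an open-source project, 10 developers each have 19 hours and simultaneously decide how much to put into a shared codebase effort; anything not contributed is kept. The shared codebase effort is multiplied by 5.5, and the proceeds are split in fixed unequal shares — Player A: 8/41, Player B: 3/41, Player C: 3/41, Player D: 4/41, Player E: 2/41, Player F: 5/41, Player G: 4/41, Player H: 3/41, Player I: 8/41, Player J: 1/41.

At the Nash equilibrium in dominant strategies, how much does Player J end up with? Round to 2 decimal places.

24.10 hours

Each unit j contributes comes back to j as 5.5 × (j's share), so j prefers to contribute only if that share exceeds 1/5.5 = 0.1818; otherwise keeping the unit dominates.
Player A and Player I are above the threshold, contributing 19 each; the remaining 8 contribute 0. Total contributed: 38.
Player J keeps 19 and receives 5.5 × 38 × 1/41 = 5.10 from the shared codebase effort, for a payoff of 24.10.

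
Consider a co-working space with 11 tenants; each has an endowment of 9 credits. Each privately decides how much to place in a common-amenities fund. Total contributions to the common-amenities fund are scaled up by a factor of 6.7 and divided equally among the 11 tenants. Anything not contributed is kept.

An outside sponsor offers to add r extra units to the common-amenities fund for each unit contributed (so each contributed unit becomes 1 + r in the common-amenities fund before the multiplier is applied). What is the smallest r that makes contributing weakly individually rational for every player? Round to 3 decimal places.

0.642

With matching at rate r, one contributed unit becomes (1 + r) in the common-amenities fund and returns 6.7 × (1 + r) / 11 to the contributor.
Setting this equal to 1: 1 + r = 11/6.7 = 1.6418.
So the minimum matching rate is r = 1.6418 − 1 = 0.642.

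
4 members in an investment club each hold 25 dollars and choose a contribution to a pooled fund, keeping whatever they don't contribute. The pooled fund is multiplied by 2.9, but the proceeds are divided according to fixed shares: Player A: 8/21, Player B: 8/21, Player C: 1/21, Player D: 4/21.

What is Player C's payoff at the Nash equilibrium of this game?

31.90 dollars

Player j's private return per contributed unit is 2.9 × (j's share). Contributing is weakly dominant for j when that share is at least 1/2.9 = 0.3448, and contributing 0 is dominant otherwise.
Player A and Player B are above the threshold, contributing 25 each; the remaining 2 contribute 0. Total contributed: 50.
Player C keeps 25 and receives 2.9 × 50 × 1/21 = 6.90 from the pooled fund, for a payoff of 31.90.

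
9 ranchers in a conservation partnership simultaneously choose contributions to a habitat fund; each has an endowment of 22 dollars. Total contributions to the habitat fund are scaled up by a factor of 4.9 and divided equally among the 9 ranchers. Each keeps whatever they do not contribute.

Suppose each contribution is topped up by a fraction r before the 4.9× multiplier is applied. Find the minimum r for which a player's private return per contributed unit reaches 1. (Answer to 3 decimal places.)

With matching at rate r, one contributed unit becomes (1 + r) in the habitat fund and returns 4.9 × (1 + r) / 9 to the contributor.
Setting this equal to 1: 1 + r = 9/4.9 = 1.8367.
So the minimum matching rate is r = 1.8367 − 1 = 0.837.

0.837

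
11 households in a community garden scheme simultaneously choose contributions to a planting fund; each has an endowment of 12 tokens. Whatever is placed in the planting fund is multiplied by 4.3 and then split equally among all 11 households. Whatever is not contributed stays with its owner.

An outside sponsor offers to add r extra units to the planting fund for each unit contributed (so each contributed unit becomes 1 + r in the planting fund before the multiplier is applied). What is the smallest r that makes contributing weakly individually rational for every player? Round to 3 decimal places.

1.558

With matching at rate r, one contributed unit becomes (1 + r) in the planting fund and returns 4.3 × (1 + r) / 11 to the contributor.
Setting this equal to 1: 1 + r = 11/4.3 = 2.5581.
So the minimum matching rate is r = 2.5581 − 1 = 1.558.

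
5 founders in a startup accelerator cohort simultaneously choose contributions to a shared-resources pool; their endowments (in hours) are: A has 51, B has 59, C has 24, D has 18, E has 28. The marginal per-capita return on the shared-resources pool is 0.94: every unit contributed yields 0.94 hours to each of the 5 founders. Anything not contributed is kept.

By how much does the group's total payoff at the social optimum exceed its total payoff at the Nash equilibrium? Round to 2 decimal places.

The private return per contributed unit is 0.94 < 1 for everyone, so the Nash equilibrium is zero contribution and the group total is Σ E_j = 51 + 59 + 24 + 18 + 28 = 180.
Each contributed unit returns 4.700 to the group, so the social optimum is full contribution by everyone: group total = 4.700 × 180 = 846.00.
Efficiency loss = (4.700 − 1) × 180 = 666.00.

666.00 hours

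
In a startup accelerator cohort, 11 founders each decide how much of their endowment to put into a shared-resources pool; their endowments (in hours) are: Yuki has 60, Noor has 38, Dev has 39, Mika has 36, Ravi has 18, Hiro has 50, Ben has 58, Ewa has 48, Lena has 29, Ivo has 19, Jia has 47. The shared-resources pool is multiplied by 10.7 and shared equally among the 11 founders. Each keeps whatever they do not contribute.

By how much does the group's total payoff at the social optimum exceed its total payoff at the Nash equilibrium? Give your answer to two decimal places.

The private return per contributed unit is 10.7/11 = 0.9727 < 1 for every player regardless of endowment, so the Nash equilibrium is zero contribution and the group total is Σ E_j = 60 + 38 + 39 + 36 + 18 + 50 + 58 + 48 + 29 + 19 + 47 = 442.
Each contributed unit returns 10.700 to the group, so the social optimum is full contribution by everyone: group total = 10.700 × 442 = 4729.40.
Efficiency loss = (10.700 − 1) × 442 = 4287.40.

4287.40 hours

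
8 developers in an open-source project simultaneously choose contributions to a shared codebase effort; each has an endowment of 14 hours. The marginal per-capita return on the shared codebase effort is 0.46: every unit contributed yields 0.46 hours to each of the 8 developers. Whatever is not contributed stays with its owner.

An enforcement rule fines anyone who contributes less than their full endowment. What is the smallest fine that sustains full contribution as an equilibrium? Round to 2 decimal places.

Given the others contribute fully, the best deviation is to contribute 0 (any partial contribution still incurs the fine and gives up units whose private return 0.46 is below 1).
Deviating from 14 to 0 saves 14 hours but forfeits the deviator's share of the drop in the shared codebase effort: 0.46 × 14 = 6.44.
So the deviation gain is 14 − 6.44 = 7.56, and the fine must be at least 7.56 hours to wipe it out.

7.56 hours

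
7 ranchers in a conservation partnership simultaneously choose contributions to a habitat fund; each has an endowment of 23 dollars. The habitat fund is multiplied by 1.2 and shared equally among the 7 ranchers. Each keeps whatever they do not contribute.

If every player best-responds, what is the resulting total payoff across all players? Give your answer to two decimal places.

Each contributed unit returns 1.2/7 = 0.1714 to its contributor — below 1 — so contributing 0 is dominant for every player. At the Nash equilibrium everyone keeps their 23, and the group total is 7 × 23 = 161.

161.00 dollars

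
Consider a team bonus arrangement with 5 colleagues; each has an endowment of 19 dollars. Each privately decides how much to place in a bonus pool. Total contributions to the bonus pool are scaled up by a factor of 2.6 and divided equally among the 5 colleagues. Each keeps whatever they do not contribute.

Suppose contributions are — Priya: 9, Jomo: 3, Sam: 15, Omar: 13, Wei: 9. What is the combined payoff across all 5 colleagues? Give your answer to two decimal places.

173.40 dollars

Total contributed: 9 + 3 + 15 + 13 + 9 = 49; total kept: 5 × 19 − 49 = 46.
The bonus pool pays out 2.6 × 49 = 127.40 in aggregate.
Group total = 46 + 127.40 = 173.40.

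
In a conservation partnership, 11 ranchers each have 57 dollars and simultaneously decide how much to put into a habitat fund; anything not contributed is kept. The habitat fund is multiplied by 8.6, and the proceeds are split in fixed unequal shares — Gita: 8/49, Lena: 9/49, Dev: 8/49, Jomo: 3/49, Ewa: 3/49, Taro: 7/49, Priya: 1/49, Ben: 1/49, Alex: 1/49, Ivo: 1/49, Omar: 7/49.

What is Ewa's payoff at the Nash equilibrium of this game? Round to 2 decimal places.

207.06 dollars

A player with share s gets back 8.6·s per unit contributed, so full contribution is dominant for anyone with s > 1/8.6 = 0.1163 and zero contribution is dominant for anyone below.
Gita, Lena, Dev, Taro and Omar clear that bar, contributing 57 each; the remaining 6 contribute 0. Total contributed: 285.
Ewa keeps 57 and receives 8.6 × 285 × 3/49 = 150.06 from the habitat fund, for a payoff of 207.06.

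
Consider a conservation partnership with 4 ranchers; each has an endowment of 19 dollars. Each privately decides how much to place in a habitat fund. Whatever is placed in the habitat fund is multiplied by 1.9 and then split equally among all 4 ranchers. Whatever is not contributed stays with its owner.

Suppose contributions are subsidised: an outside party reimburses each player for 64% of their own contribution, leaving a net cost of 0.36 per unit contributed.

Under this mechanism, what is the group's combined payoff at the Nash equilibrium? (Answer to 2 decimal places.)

The effective private return per unit is now (1.9/4) / 0.36 = 1.3194 > 1, so every player's dominant strategy flips to full contribution.
So the Nash equilibrium is full contribution by all 4; the group earns 4 × (19 × 0.64 + 1.9 × 19) = 193.04.

193.04 dollars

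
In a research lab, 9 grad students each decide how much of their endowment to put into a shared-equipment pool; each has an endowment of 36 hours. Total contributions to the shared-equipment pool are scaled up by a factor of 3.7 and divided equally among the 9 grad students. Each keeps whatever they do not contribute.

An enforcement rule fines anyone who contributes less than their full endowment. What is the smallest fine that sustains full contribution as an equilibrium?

Given the others contribute fully, the best deviation is to contribute 0 (any partial contribution still incurs the fine and gives up units whose private return 0.4111 is below 1).
Deviating from 36 to 0 saves 36 hours but forfeits the deviator's share of the drop in the shared-equipment pool: 3.7/9 × 36 = 14.80.
So the deviation gain is 36 − 14.80 = 21.20, and the fine must be at least 21.20 hours to wipe it out.

21.20 hours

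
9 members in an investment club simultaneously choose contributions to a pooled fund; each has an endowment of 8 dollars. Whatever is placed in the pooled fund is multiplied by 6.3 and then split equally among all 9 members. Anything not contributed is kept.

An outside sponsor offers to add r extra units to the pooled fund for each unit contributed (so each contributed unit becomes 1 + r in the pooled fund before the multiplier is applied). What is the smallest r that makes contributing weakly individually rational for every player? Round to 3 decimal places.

With matching at rate r, one contributed unit becomes (1 + r) in the pooled fund and returns 6.3 × (1 + r) / 9 to the contributor.
Setting this equal to 1: 1 + r = 9/6.3 = 1.4286.
So the minimum matching rate is r = 1.4286 − 1 = 0.429.

0.429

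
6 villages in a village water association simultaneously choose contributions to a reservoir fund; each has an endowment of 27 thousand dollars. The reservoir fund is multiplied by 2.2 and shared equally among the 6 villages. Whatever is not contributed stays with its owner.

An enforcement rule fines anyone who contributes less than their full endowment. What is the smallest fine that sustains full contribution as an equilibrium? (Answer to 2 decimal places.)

17.10 thousand dollars

Given the others contribute fully, the best deviation is to contribute 0 (any partial contribution still incurs the fine and gives up units whose private return 0.3667 is below 1).
Deviating from 27 to 0 saves 27 thousand dollars but forfeits the deviator's share of the drop in the reservoir fund: 2.2/6 × 27 = 9.90.
So the deviation gain is 27 − 9.90 = 17.10, and the fine must be at least 17.10 thousand dollars to wipe it out.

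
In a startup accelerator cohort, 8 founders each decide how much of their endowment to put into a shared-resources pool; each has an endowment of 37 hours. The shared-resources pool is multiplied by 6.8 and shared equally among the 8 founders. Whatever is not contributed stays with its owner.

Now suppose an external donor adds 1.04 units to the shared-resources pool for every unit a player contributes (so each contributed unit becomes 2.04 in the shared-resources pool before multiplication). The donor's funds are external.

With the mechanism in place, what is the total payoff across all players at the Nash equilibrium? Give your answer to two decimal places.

4106.11 hours

Under the mechanism each unit contributed yields 6.8 × 2.04 / 8 = 1.7340 back to its contributor per unit of net cost, which exceeds 1, making full contribution the dominant choice for everyone.
At the Nash equilibrium everyone contributes 37. Group total payoff = 6.8 × 2.04 × 296 = 4106.11.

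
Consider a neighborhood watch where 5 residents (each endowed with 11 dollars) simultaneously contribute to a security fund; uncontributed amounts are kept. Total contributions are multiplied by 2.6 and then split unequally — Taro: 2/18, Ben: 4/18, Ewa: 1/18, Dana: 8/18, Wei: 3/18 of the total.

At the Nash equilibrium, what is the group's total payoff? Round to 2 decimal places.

Each unit j contributes comes back to j as 2.6 × (j's share), so j prefers to contribute only if that share exceeds 1/2.6 = 0.3846; otherwise keeping the unit dominates.
Dana alone (share 8/18) is above the threshold, contributing 11; the remaining 4 contribute 0. Total contributed: 11.
The security fund pays out 2.6 × 11 = 28.60 in total (split across the unequal shares, but the aggregate is all that matters for the group sum).
The 4 free-riders keep 11 each, adding 44. Group total = 44 + 28.60 = 72.60.

72.60 dollars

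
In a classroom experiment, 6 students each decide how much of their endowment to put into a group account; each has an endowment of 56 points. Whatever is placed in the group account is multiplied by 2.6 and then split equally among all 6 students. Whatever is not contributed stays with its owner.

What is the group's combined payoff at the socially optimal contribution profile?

Each contributed unit returns 2.600 to the group as a whole (0.4333 to each of 6 players), which exceeds 1, so the social optimum is full contribution: group total = 2.600 × 336 = 873.60.

873.60 points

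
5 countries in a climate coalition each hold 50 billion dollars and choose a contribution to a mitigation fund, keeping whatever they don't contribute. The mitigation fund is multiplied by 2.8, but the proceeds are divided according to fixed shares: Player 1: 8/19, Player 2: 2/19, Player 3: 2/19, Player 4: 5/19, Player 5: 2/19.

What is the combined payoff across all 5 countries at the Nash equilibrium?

340.00 billion dollars

For player j, contributing a unit is worthwhile iff 2.8 × (j's share) ≥ 1, i.e. iff j's share is at least 0.3571.
Player 1 alone (share 8/19) is above the threshold, contributing 50; the remaining 4 contribute 0. Total contributed: 50.
The mitigation fund pays out 2.8 × 50 = 140.00 in total (split across the unequal shares, but the aggregate is all that matters for the group sum).
The 4 free-riders keep 50 each, adding 200. Group total = 200 + 140.00 = 340.00.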